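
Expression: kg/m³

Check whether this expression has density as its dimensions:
Yes

The expression kg/m³ has dimensions [L^-3 M], which is exactly density [L^-3 M].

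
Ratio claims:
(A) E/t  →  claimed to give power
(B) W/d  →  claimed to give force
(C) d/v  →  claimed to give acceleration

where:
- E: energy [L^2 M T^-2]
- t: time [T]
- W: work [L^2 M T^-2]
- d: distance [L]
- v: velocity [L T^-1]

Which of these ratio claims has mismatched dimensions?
(C) d/v does not give acceleration

(A) E/t: [L^2 M T^-3] = power [L^2 M T^-3] ✓
(B) W/d: [L M T^-2] = force [L M T^-2] ✓
(C) d/v: [T] ≠ acceleration [L T^-2] ✗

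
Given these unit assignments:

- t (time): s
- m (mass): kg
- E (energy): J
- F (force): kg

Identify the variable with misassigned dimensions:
F

The variable F (force) should have units N, not kg.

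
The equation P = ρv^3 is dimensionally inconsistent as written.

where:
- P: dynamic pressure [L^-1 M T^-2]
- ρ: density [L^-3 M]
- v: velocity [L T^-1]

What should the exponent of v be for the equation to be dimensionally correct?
The exponent of v should be 2: P = ρv^2

The LHS P has dimensions [L^-1 M T^-2]; v has dimensions [L T^-1].
As written, the RHS ρv^3 (exponent 3 on v) has dimensions [M T^-3], which does not match.
With exponent 2, the RHS ρv^2 has dimensions [L^-1 M T^-2], matching the LHS.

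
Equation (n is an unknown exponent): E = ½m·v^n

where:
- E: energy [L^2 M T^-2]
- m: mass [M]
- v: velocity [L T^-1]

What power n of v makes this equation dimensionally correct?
n = 2

E has dimensions [L^2 M T^-2]; v has dimensions [L T^-1].
The rest of the RHS has dimensions [M], so v^n must supply [L^2 T^-2].
With n = 2: ½m·v^2 has dimensions [L^2 M T^-2], matching the LHS ✓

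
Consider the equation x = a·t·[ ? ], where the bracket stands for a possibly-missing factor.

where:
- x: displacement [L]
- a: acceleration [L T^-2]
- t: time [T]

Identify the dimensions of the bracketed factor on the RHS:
[T] — time (e.g. t)

x has dimensions [L]; a·t has dimensions [L T^-1].
The bracketed factor must supply [L] / [L T^-1] = [T].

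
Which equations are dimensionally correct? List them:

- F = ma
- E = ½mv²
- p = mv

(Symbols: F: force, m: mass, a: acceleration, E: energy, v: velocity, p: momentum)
Dimensionally correct: F = ma, E = ½mv², p = mv
Dimensionally incorrect: none
Ordered (correct first, then incorrect): F = ma, E = ½mv², p = mv

- F = ma: LHS [L M T^-2], RHS [L M T^-2] → correct ✓
- E = ½mv²: LHS [L^2 M T^-2], RHS [L^2 M T^-2] → correct ✓
- p = mv: LHS [L M T^-1], RHS [L M T^-1] → correct ✓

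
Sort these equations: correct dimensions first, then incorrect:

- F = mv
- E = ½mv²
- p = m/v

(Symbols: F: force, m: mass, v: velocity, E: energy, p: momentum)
Dimensionally correct: E = ½mv²
Dimensionally incorrect: F = mv, p = m/v
Ordered (correct first, then incorrect): E = ½mv², F = mv, p = m/v

- F = mv: LHS [L M T^-2], RHS [L M T^-1] → incorrect ✗
- E = ½mv²: LHS [L^2 M T^-2], RHS [L^2 M T^-2] → correct ✓
- p = m/v: LHS [L M T^-1], RHS [L^-1 M T] → incorrect ✗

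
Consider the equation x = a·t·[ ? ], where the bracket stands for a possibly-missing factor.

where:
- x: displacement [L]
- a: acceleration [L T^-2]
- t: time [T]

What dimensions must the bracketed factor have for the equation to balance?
[T] — time (e.g. t)

x has dimensions [L]; a·t has dimensions [L T^-1].
The bracketed factor must supply [L] / [L T^-1] = [T].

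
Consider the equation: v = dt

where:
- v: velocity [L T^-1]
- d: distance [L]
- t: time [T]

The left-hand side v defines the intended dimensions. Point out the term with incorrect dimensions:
The right-hand side term dt

v has dimensions [L T^-1], but dt has dimensions [L T], so the term dt is dimensionally wrong for v.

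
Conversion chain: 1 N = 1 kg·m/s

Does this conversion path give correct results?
The chain is incorrect (it contains an error).

Incorrect: Newton is kg·m/s², not kg·m/s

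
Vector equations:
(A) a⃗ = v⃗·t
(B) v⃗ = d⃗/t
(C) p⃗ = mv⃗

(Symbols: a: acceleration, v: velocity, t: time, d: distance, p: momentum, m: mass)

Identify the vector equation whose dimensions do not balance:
(A) a⃗ = v⃗·t

(A) a⃗ = v⃗·t: LHS [L T^-2], RHS [L] ✗ — acceleration is velocity per time; should be v⃗/t
(B) v⃗ = d⃗/t: LHS [L T^-1], RHS [L T^-1] ✓ — displacement (vector) divided by time (scalar)
(C) p⃗ = mv⃗: LHS [L M T^-1], RHS [L M T^-1] ✓ — mass (scalar) times velocity (vector)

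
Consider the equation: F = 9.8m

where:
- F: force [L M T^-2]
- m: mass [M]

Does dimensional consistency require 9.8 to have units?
Yes

F has dimensions [L M T^-2], while m alone has dimensions [M]. For the equation to balance, the factor 9.8 must carry dimensions [L T^-2] — it is a dimensional constant (a numerical value of a physical quantity with its units suppressed), not a pure number.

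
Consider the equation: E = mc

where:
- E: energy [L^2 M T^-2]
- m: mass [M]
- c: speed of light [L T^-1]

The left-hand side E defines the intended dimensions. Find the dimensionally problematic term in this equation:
The right-hand side term mc

E has dimensions [L^2 M T^-2], but mc has dimensions [L M T^-1], so the term mc is dimensionally wrong for E.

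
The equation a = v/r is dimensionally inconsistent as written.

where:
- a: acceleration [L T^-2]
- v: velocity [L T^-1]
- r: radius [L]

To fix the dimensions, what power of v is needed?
The exponent of v should be 2: a = v^2/r

The LHS a has dimensions [L T^-2]; v has dimensions [L T^-1].
As written, the RHS v/r (exponent 1 on v) has dimensions [T^-1], which does not match.
With exponent 2, the RHS v^2/r has dimensions [L T^-2], matching the LHS.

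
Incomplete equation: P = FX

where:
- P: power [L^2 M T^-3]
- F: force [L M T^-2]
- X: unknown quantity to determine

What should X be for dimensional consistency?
X = v (velocity), dimensions [L T^-1]

P has dimensions [L^2 M T^-3]; the rest of the RHS (F) has dimensions [L M T^-2].
So X must have dimensions [L T^-1] — X = v (velocity).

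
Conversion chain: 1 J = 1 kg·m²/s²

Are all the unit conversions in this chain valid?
The chain is correct (no errors).

Correct: Joule is defined as kg·m²/s²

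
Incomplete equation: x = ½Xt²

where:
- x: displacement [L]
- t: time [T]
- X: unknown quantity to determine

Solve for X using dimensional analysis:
X = a (acceleration), dimensions [L T^-2]

x has dimensions [L]; the rest of the RHS (½ t²) has dimensions [T^2].
So X must have dimensions [L T^-2] — X = a (acceleration).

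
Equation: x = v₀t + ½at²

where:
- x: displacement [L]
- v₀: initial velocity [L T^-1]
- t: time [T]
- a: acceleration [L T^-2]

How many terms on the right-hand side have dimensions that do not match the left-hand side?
0

LHS x: [L]
- v₀t: [L] ✓
- ½at²: [L] ✓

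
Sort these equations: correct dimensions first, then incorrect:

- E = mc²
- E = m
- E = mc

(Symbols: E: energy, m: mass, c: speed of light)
Dimensionally correct: E = mc²
Dimensionally incorrect: E = m, E = mc
Ordered (correct first, then incorrect): E = mc², E = m, E = mc

- E = mc²: LHS [L^2 M T^-2], RHS [L^2 M T^-2] → correct ✓
- E = m: LHS [L^2 M T^-2], RHS [M] → incorrect ✗
- E = mc: LHS [L^2 M T^-2], RHS [L M T^-1] → incorrect ✗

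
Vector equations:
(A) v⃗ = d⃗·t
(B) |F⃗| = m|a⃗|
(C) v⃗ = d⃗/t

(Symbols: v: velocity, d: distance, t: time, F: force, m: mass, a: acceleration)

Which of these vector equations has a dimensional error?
(A) v⃗ = d⃗·t

(A) v⃗ = d⃗·t: LHS [L T^-1], RHS [L T] ✗ — velocity is displacement per time; should be d⃗/t
(B) |F⃗| = m|a⃗|: LHS [L M T^-2], RHS [L M T^-2] ✓ — magnitudes of vectors are scalars
(C) v⃗ = d⃗/t: LHS [L T^-1], RHS [L T^-1] ✓ — displacement (vector) divided by time (scalar)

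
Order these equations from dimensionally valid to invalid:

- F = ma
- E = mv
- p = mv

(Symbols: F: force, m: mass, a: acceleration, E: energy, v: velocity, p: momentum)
Dimensionally correct: F = ma, p = mv
Dimensionally incorrect: E = mv
Ordered (correct first, then incorrect): F = ma, p = mv, E = mv

- F = ma: LHS [L M T^-2], RHS [L M T^-2] → correct ✓
- E = mv: LHS [L^2 M T^-2], RHS [L M T^-1] → incorrect ✗
- p = mv: LHS [L M T^-1], RHS [L M T^-1] → correct ✓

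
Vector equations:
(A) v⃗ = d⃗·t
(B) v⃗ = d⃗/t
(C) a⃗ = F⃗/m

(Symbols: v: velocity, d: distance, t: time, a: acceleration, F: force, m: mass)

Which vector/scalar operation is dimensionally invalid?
(A) v⃗ = d⃗·t

(A) v⃗ = d⃗·t: LHS [L T^-1], RHS [L T] ✗ — velocity is displacement per time; should be d⃗/t
(B) v⃗ = d⃗/t: LHS [L T^-1], RHS [L T^-1] ✓ — displacement (vector) divided by time (scalar)
(C) a⃗ = F⃗/m: LHS [L T^-2], RHS [L T^-2] ✓ — force (vector) divided by mass (scalar)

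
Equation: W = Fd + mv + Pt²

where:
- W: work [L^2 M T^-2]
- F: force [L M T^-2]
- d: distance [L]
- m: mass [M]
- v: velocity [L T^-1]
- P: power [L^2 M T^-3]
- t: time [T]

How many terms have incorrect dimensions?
2

LHS W: [L^2 M T^-2]
- Fd: [L^2 M T^-2] ✓
- mv: [L M T^-1] ✗
- Pt²: [L^2 M T^-1] ✗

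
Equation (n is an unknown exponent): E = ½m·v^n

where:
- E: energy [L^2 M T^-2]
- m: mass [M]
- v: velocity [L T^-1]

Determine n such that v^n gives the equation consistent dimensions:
n = 2

E has dimensions [L^2 M T^-2]; v has dimensions [L T^-1].
The rest of the RHS has dimensions [M], so v^n must supply [L^2 T^-2].
With n = 2: ½m·v^2 has dimensions [L^2 M T^-2], matching the LHS ✓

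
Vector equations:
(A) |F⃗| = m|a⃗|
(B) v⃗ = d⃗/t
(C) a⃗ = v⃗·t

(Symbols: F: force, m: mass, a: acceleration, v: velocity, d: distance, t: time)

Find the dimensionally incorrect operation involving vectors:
(C) a⃗ = v⃗·t

(A) |F⃗| = m|a⃗|: LHS [L M T^-2], RHS [L M T^-2] ✓ — magnitudes of vectors are scalars
(B) v⃗ = d⃗/t: LHS [L T^-1], RHS [L T^-1] ✓ — displacement (vector) divided by time (scalar)
(C) a⃗ = v⃗·t: LHS [L T^-2], RHS [L] ✗ — acceleration is velocity per time; should be v⃗/t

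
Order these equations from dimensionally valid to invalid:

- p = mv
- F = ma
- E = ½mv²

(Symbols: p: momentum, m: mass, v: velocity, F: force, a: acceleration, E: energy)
Dimensionally correct: p = mv, F = ma, E = ½mv²
Dimensionally incorrect: none
Ordered (correct first, then incorrect): p = mv, F = ma, E = ½mv²

- p = mv: LHS [L M T^-1], RHS [L M T^-1] → correct ✓
- F = ma: LHS [L M T^-2], RHS [L M T^-2] → correct ✓
- E = ½mv²: LHS [L^2 M T^-2], RHS [L^2 M T^-2] → correct ✓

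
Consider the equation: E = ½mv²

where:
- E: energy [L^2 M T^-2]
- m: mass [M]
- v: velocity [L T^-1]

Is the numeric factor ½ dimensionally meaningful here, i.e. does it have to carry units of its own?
No

E has dimensions [L^2 M T^-2] and mv² already has dimensions [L^2 M T^-2], so the equation balances without ½ contributing any dimensions. ½ is a pure (dimensionless) number; changing or removing it would not affect dimensional consistency.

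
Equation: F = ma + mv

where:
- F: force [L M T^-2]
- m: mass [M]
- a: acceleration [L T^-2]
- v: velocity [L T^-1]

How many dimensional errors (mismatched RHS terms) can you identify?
1

LHS F: [L M T^-2]
- ma: [L M T^-2] ✓
- mv: [L M T^-1] ✗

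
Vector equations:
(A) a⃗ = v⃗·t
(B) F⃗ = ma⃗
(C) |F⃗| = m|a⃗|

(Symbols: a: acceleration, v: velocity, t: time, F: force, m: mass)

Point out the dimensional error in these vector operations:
(A) a⃗ = v⃗·t

(A) a⃗ = v⃗·t: LHS [L T^-2], RHS [L] ✗ — acceleration is velocity per time; should be v⃗/t
(B) F⃗ = ma⃗: LHS [L M T^-2], RHS [L M T^-2] ✓ — Force and acceleration are vectors, mass is a scalar
(C) |F⃗| = m|a⃗|: LHS [L M T^-2], RHS [L M T^-2] ✓ — magnitudes of vectors are scalars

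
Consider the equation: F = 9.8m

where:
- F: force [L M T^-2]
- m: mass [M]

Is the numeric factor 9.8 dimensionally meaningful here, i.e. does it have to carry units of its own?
Yes

F has dimensions [L M T^-2], while m alone has dimensions [M]. For the equation to balance, the factor 9.8 must carry dimensions [L T^-2] — it is a dimensional constant (a numerical value of a physical quantity with its units suppressed), not a pure number.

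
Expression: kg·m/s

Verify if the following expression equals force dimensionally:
No

The expression kg·m/s has dimensions [L M T^-1], but force has dimensions [L M T^-2].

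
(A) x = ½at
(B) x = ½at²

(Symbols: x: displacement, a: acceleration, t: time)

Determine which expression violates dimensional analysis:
(A)

(A) x = ½at: LHS [L], RHS [L T^-1] ✗
(B) x = ½at²: LHS [L], RHS [L] ✓

Expression (A) x = ½at is dimensionally incorrect.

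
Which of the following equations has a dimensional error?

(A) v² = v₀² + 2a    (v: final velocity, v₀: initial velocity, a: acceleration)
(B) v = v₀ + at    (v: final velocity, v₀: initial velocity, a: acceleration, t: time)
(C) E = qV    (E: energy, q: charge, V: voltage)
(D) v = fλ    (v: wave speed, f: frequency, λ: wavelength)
(A) v² = v₀² + 2a

The equation (A) v² = v₀² + 2a is dimensionally incorrect.

LHS (v²): [L^2 T^-2]
RHS terms:
  - v₀²: [L^2 T^-2] ✓
  - 2a: [L T^-2] ✗ (does not match LHS)

The dimensions do not match. The other three equations balance.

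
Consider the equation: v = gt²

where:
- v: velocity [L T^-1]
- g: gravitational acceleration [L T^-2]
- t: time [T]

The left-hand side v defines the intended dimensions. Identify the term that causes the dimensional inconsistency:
The right-hand side term gt²

v has dimensions [L T^-1], but gt² has dimensions [L], so the term gt² is dimensionally wrong for v.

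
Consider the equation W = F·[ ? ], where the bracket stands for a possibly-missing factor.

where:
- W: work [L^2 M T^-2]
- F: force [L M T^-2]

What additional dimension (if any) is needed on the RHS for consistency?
[L] — length (e.g. a distance d)

W has dimensions [L^2 M T^-2]; F has dimensions [L M T^-2].
The bracketed factor must supply [L^2 M T^-2] / [L M T^-2] = [L].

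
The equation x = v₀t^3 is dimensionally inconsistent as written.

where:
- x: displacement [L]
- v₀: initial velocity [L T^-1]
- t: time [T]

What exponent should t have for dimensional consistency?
The exponent of t should be 1: x = v₀t

The LHS x has dimensions [L]; t has dimensions [T].
As written, the RHS v₀t^3 (exponent 3 on t) has dimensions [L T^2], which does not match.
With exponent 1, the RHS v₀t has dimensions [L], matching the LHS.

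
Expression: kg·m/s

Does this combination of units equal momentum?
Yes

The expression kg·m/s has dimensions [L M T^-1], which is exactly momentum [L M T^-1].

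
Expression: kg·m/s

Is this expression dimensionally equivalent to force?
No

The expression kg·m/s has dimensions [L M T^-1], but force has dimensions [L M T^-2].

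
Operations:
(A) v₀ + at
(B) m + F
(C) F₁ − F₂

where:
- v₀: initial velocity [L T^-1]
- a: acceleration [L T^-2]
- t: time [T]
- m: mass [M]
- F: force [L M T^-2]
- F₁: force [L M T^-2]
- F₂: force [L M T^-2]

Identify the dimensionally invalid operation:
(B) m + F

(A) v₀ + at: v₀ [L T^-1] and at [L T^-1] — same dimensions ✓
(B) m + F: m [M] and F [L M T^-2] — different dimensions cannot be added/subtracted ✗
(C) F₁ − F₂: F₁ [L M T^-2] and F₂ [L M T^-2] — same dimensions ✓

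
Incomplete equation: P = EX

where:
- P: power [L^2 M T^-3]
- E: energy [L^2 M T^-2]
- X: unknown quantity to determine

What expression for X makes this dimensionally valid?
X = f (inverse time / frequency (1/t)), dimensions [T^-1]

P has dimensions [L^2 M T^-3]; the rest of the RHS (E) has dimensions [L^2 M T^-2].
So X must have dimensions [T^-1] — X = f (inverse time / frequency (1/t)).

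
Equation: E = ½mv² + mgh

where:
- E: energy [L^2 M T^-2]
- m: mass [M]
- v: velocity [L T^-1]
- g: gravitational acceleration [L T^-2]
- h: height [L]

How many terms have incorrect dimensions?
0

LHS E: [L^2 M T^-2]
- ½mv²: [L^2 M T^-2] ✓
- mgh: [L^2 M T^-2] ✓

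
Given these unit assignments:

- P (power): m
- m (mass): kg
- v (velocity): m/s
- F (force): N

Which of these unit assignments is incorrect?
P

The variable P (power) should have units W, not m.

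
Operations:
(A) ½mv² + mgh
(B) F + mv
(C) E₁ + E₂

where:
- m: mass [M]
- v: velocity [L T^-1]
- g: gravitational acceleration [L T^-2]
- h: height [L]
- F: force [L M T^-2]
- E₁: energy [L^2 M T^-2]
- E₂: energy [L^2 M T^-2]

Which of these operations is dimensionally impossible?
(B) F + mv

(A) ½mv² + mgh: ½mv² [L^2 M T^-2] and mgh [L^2 M T^-2] — same dimensions ✓
(B) F + mv: F [L M T^-2] and mv [L M T^-1] — different dimensions cannot be added/subtracted ✗
(C) E₁ + E₂: E₁ [L^2 M T^-2] and E₂ [L^2 M T^-2] — same dimensions ✓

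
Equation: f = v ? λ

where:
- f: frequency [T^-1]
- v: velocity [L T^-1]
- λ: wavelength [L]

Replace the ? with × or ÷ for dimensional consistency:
division (÷): f = v ÷ λ

f [T^-1]; v [L T^-1]; λ [L].
v × λ → [L^2 T^-1] ✗
v ÷ λ → [T^-1] ✓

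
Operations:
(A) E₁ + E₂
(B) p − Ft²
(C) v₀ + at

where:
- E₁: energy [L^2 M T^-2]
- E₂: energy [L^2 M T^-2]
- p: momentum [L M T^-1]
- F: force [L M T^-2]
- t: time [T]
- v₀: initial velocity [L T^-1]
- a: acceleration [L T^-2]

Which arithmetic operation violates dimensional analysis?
(B) p − Ft²

(A) E₁ + E₂: E₁ [L^2 M T^-2] and E₂ [L^2 M T^-2] — same dimensions ✓
(B) p − Ft²: p [L M T^-1] and Ft² [L M] — different dimensions cannot be added/subtracted ✗
(C) v₀ + at: v₀ [L T^-1] and at [L T^-1] — same dimensions ✓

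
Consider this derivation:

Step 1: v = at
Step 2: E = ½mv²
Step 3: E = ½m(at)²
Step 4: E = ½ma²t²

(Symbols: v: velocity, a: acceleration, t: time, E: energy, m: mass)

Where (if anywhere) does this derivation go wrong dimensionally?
No step introduces an error — all steps are dimensionally consistent.

Step 1: v = at → LHS [L T^-1], RHS [L T^-1] ✓
Step 2: E = ½mv² → LHS [L^2 M T^-2], RHS [L^2 M T^-2] ✓
Step 3: E = ½m(at)² → LHS [L^2 M T^-2], RHS [L^2 M T^-2] ✓
Step 4: E = ½ma²t² → LHS [L^2 M T^-2], RHS [L^2 M T^-2] ✓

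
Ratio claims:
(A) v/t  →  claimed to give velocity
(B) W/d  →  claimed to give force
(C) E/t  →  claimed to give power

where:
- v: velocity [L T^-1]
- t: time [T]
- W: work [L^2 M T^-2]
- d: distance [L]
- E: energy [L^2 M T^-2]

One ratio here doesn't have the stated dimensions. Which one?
(A) v/t does not give velocity

(A) v/t: [L T^-2] ≠ velocity [L T^-1] ✗
(B) W/d: [L M T^-2] = force [L M T^-2] ✓
(C) E/t: [L^2 M T^-3] = power [L^2 M T^-3] ✓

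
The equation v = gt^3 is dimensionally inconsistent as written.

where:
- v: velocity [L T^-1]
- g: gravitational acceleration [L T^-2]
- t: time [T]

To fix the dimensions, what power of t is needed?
The exponent of t should be 1: v = gt

The LHS v has dimensions [L T^-1]; t has dimensions [T].
As written, the RHS gt^3 (exponent 3 on t) has dimensions [L T], which does not match.
With exponent 1, the RHS gt has dimensions [L T^-1], matching the LHS.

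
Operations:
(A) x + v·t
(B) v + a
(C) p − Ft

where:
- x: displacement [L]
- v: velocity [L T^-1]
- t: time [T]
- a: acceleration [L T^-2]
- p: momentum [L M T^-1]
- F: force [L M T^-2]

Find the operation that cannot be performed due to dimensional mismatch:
(B) v + a

(A) x + v·t: x [L] and v·t [L] — same dimensions ✓
(B) v + a: v [L T^-1] and a [L T^-2] — different dimensions cannot be added/subtracted ✗
(C) p − Ft: p [L M T^-1] and Ft [L M T^-1] — same dimensions ✓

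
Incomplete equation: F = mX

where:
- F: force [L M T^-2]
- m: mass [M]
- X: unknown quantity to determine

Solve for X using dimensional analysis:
X = a (acceleration), dimensions [L T^-2]

F has dimensions [L M T^-2]; the rest of the RHS (m) has dimensions [M].
So X must have dimensions [L T^-2] — X = a (acceleration).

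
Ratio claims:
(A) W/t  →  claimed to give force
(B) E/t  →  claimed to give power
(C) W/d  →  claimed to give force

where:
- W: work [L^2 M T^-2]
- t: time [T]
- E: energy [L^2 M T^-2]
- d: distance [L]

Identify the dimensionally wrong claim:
(A) W/t does not give force

(A) W/t: [L^2 M T^-3] ≠ force [L M T^-2] ✗
(B) E/t: [L^2 M T^-3] = power [L^2 M T^-3] ✓
(C) W/d: [L M T^-2] = force [L M T^-2] ✓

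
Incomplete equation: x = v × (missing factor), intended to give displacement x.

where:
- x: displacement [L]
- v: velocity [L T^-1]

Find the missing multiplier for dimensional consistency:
t (time), dimensions [T]

x has dimensions [L] and v has dimensions [L T^-1].
The missing factor must have dimensions [L] / [L T^-1] = [T], i.e. time (t).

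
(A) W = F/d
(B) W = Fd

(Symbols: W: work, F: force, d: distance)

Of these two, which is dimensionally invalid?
(A)

(A) W = F/d: LHS [L^2 M T^-2], RHS [M T^-2] ✗
(B) W = Fd: LHS [L^2 M T^-2], RHS [L^2 M T^-2] ✓

Expression (A) W = F/d is dimensionally incorrect.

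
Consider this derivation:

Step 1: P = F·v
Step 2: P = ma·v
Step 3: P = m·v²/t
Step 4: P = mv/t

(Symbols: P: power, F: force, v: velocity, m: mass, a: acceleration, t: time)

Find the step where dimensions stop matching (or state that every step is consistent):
Step 4

Step 1: P = F·v → LHS [L^2 M T^-3], RHS [L^2 M T^-3] ✓
Step 2: P = ma·v → LHS [L^2 M T^-3], RHS [L^2 M T^-3] ✓
Step 3: P = m·v²/t → LHS [L^2 M T^-3], RHS [L^2 M T^-3] ✓
Step 4: P = mv/t → LHS [L^2 M T^-3], RHS [L M T^-2] ✗

The first dimensional inconsistency appears in step 4: P = mv/t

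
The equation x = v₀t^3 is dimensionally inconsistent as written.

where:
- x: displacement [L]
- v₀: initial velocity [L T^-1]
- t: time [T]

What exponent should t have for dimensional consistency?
The exponent of t should be 1: x = v₀t

The LHS x has dimensions [L]; t has dimensions [T].
As written, the RHS v₀t^3 (exponent 3 on t) has dimensions [L T^2], which does not match.
With exponent 1, the RHS v₀t has dimensions [L], matching the LHS.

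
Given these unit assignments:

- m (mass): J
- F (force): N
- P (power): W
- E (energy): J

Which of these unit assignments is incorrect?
m

The variable m (mass) should have units kg, not J.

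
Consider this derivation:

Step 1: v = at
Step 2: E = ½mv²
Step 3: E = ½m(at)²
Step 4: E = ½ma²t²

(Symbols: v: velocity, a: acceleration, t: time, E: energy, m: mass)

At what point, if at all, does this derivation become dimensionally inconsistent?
No step introduces an error — all steps are dimensionally consistent.

Step 1: v = at → LHS [L T^-1], RHS [L T^-1] ✓
Step 2: E = ½mv² → LHS [L^2 M T^-2], RHS [L^2 M T^-2] ✓
Step 3: E = ½m(at)² → LHS [L^2 M T^-2], RHS [L^2 M T^-2] ✓
Step 4: E = ½ma²t² → LHS [L^2 M T^-2], RHS [L^2 M T^-2] ✓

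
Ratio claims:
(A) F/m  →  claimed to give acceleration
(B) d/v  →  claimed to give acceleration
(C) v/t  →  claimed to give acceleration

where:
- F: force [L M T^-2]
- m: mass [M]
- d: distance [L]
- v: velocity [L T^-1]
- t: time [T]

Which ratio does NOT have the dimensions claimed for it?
(B) d/v does not give acceleration

(A) F/m: [L T^-2] = acceleration [L T^-2] ✓
(B) d/v: [T] ≠ acceleration [L T^-2] ✗
(C) v/t: [L T^-2] = acceleration [L T^-2] ✓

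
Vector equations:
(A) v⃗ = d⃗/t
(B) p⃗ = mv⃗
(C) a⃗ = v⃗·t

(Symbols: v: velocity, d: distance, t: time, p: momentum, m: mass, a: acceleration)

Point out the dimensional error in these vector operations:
(C) a⃗ = v⃗·t

(A) v⃗ = d⃗/t: LHS [L T^-1], RHS [L T^-1] ✓ — displacement (vector) divided by time (scalar)
(B) p⃗ = mv⃗: LHS [L M T^-1], RHS [L M T^-1] ✓ — mass (scalar) times velocity (vector)
(C) a⃗ = v⃗·t: LHS [L T^-2], RHS [L] ✗ — acceleration is velocity per time; should be v⃗/t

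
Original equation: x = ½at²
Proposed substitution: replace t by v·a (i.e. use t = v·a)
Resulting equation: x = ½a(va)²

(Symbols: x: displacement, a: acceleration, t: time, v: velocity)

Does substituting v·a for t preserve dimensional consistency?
No

[t] = [T] and [v·a] = [L^2 T^-3]. These differ, so the substitution replaces a quantity by one of different dimensions and the result x = ½a(va)² has LHS [L] vs RHS [L^5 T^-8] — inconsistent.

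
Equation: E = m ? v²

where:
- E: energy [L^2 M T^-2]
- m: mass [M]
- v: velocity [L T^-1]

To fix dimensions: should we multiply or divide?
multiplication (×): E = m × v²

E [L^2 M T^-2]; m [M]; v² [L^2 T^-2].
m × v² → [L^2 M T^-2] ✓
m ÷ v² → [L^-2 M T^2] ✗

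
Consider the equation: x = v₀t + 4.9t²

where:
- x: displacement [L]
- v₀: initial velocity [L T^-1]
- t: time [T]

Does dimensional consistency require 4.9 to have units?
Yes

x has dimensions [L], while t² alone has dimensions [T^2]. For the equation to balance, the factor 4.9 must carry dimensions [L T^-2] — it is a dimensional constant (a numerical value of a physical quantity with its units suppressed), not a pure number.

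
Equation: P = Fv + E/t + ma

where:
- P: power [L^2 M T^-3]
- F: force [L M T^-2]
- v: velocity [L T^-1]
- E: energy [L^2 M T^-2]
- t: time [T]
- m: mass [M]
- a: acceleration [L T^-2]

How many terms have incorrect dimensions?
1

LHS P: [L^2 M T^-3]
- Fv: [L^2 M T^-3] ✓
- E/t: [L^2 M T^-3] ✓
- ma: [L M T^-2] ✗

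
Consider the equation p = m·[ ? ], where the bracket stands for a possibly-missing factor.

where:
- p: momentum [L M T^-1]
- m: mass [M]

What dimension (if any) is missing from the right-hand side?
[L T^-1] — velocity (e.g. v)

p has dimensions [L M T^-1]; m has dimensions [M].
The bracketed factor must supply [L M T^-1] / [M] = [L T^-1].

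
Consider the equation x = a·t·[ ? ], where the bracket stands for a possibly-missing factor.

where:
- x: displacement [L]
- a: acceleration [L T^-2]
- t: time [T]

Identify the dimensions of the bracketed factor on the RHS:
[T] — time (e.g. t)

x has dimensions [L]; a·t has dimensions [L T^-1].
The bracketed factor must supply [L] / [L T^-1] = [T].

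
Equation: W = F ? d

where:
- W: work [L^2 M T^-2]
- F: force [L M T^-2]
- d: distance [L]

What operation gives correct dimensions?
multiplication (×): W = F × d

W [L^2 M T^-2]; F [L M T^-2]; d [L].
F × d → [L^2 M T^-2] ✓
F ÷ d → [M T^-2] ✗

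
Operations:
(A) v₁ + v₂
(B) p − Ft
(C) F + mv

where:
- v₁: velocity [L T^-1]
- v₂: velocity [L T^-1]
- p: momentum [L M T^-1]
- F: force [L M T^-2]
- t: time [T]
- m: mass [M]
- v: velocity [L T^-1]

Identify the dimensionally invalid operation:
(C) F + mv

(A) v₁ + v₂: v₁ [L T^-1] and v₂ [L T^-1] — same dimensions ✓
(B) p − Ft: p [L M T^-1] and Ft [L M T^-1] — same dimensions ✓
(C) F + mv: F [L M T^-2] and mv [L M T^-1] — different dimensions cannot be added/subtracted ✗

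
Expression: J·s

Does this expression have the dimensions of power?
No

The expression J·s has dimensions [L^2 M T^-1], but power has dimensions [L^2 M T^-3].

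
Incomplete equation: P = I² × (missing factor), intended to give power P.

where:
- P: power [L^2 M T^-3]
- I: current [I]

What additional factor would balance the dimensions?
R (resistance), dimensions [I^-2 L^2 M T^-3]

P has dimensions [L^2 M T^-3] and I² has dimensions [I^2].
The missing factor must have dimensions [L^2 M T^-3] / [I^2] = [I^-2 L^2 M T^-3], i.e. resistance (R).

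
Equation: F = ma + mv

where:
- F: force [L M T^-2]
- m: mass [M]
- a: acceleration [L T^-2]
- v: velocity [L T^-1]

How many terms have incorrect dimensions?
1

LHS F: [L M T^-2]
- ma: [L M T^-2] ✓
- mv: [L M T^-1] ✗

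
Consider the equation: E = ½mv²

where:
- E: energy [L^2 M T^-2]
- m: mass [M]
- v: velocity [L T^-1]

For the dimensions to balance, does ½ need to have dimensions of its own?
No

E has dimensions [L^2 M T^-2] and mv² already has dimensions [L^2 M T^-2], so the equation balances without ½ contributing any dimensions. ½ is a pure (dimensionless) number; changing or removing it would not affect dimensional consistency.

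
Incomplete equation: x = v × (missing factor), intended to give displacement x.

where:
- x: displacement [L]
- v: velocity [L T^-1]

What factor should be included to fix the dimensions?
t (time), dimensions [T]

x has dimensions [L] and v has dimensions [L T^-1].
The missing factor must have dimensions [L] / [L T^-1] = [T], i.e. time (t).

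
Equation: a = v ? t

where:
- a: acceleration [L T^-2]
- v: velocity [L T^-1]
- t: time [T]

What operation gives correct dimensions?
division (÷): a = v ÷ t

a [L T^-2]; v [L T^-1]; t [T].
v × t → [L] ✗
v ÷ t → [L T^-2] ✓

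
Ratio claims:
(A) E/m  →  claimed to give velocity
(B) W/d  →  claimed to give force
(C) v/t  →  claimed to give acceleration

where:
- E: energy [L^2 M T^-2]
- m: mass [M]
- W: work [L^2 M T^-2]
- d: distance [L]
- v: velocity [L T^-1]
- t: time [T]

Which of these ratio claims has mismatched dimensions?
(A) E/m does not give velocity

(A) E/m: [L^2 T^-2] ≠ velocity [L T^-1] ✗
(B) W/d: [L M T^-2] = force [L M T^-2] ✓
(C) v/t: [L T^-2] = acceleration [L T^-2] ✓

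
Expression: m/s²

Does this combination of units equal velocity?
No

The expression m/s² has dimensions [L T^-2], but velocity has dimensions [L T^-1].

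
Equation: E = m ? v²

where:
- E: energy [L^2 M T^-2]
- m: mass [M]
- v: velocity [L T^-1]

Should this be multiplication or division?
multiplication (×): E = m × v²

E [L^2 M T^-2]; m [M]; v² [L^2 T^-2].
m × v² → [L^2 M T^-2] ✓
m ÷ v² → [L^-2 M T^2] ✗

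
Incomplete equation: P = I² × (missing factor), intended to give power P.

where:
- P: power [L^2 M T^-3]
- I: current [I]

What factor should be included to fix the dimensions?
R (resistance), dimensions [I^-2 L^2 M T^-3]

P has dimensions [L^2 M T^-3] and I² has dimensions [I^2].
The missing factor must have dimensions [L^2 M T^-3] / [I^2] = [I^-2 L^2 M T^-3], i.e. resistance (R).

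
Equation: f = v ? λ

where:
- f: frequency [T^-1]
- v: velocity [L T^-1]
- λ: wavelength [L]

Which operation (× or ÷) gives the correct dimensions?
division (÷): f = v ÷ λ

f [T^-1]; v [L T^-1]; λ [L].
v × λ → [L^2 T^-1] ✗
v ÷ λ → [T^-1] ✓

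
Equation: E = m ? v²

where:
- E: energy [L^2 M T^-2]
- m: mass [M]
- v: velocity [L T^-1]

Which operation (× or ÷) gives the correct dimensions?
multiplication (×): E = m × v²

E [L^2 M T^-2]; m [M]; v² [L^2 T^-2].
m × v² → [L^2 M T^-2] ✓
m ÷ v² → [L^-2 M T^2] ✗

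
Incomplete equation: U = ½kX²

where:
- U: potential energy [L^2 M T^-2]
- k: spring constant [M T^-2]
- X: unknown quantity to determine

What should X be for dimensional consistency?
X = x (displacement), dimensions [L]

U has dimensions [L^2 M T^-2]; the rest of the RHS (½k) has dimensions [M T^-2].
So X² must have dimensions [L^2], i.e. X has dimensions [L] — X = x (displacement).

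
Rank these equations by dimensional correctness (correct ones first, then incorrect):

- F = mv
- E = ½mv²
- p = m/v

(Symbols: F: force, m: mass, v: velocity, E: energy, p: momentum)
Dimensionally correct: E = ½mv²
Dimensionally incorrect: F = mv, p = m/v
Ordered (correct first, then incorrect): E = ½mv², F = mv, p = m/v

- F = mv: LHS [L M T^-2], RHS [L M T^-1] → incorrect ✗
- E = ½mv²: LHS [L^2 M T^-2], RHS [L^2 M T^-2] → correct ✓
- p = m/v: LHS [L M T^-1], RHS [L^-1 M T] → incorrect ✗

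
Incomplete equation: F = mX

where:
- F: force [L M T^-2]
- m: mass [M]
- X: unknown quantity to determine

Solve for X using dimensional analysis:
X = a (acceleration), dimensions [L T^-2]

F has dimensions [L M T^-2]; the rest of the RHS (m) has dimensions [M].
So X must have dimensions [L T^-2] — X = a (acceleration).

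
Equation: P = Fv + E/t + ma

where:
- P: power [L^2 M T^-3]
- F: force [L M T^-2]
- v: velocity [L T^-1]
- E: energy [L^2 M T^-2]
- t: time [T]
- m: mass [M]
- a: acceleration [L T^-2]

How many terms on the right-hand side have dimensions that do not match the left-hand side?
1

LHS P: [L^2 M T^-3]
- Fv: [L^2 M T^-3] ✓
- E/t: [L^2 M T^-3] ✓
- ma: [L M T^-2] ✗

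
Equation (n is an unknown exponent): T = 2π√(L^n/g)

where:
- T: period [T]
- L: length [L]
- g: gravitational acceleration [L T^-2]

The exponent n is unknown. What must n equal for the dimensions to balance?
n = 1

T has dimensions [T]; L has dimensions [L].
With n = 1: 2π√(L^1/g) has dimensions [T], matching the LHS ✓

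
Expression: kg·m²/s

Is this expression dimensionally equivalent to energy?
No

The expression kg·m²/s has dimensions [L^2 M T^-1], but energy has dimensions [L^2 M T^-2].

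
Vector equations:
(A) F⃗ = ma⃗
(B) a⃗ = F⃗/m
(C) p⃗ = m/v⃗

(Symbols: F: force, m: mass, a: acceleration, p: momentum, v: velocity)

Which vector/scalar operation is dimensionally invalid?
(C) p⃗ = m/v⃗

(A) F⃗ = ma⃗: LHS [L M T^-2], RHS [L M T^-2] ✓ — Force and acceleration are vectors, mass is a scalar
(B) a⃗ = F⃗/m: LHS [L T^-2], RHS [L T^-2] ✓ — force (vector) divided by mass (scalar)
(C) p⃗ = m/v⃗: LHS [L M T^-1], RHS [L^-1 M T] ✗ — momentum is mass times velocity; should be mv⃗ (and division by a vector is undefined)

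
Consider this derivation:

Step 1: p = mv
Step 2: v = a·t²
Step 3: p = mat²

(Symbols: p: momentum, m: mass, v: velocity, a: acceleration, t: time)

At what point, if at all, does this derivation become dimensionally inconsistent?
Step 2

Step 1: p = mv → LHS [L M T^-1], RHS [L M T^-1] ✓
Step 2: v = a·t² → LHS [L T^-1], RHS [L] ✗

The first dimensional inconsistency appears in step 2: v = a·t²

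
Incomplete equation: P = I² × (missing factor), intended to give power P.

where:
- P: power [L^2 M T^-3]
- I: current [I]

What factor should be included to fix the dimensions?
R (resistance), dimensions [I^-2 L^2 M T^-3]

P has dimensions [L^2 M T^-3] and I² has dimensions [I^2].
The missing factor must have dimensions [L^2 M T^-3] / [I^2] = [I^-2 L^2 M T^-3], i.e. resistance (R).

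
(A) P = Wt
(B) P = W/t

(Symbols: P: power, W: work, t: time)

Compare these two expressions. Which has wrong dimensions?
(A)

(A) P = Wt: LHS [L^2 M T^-3], RHS [L^2 M T^-1] ✗
(B) P = W/t: LHS [L^2 M T^-3], RHS [L^2 M T^-3] ✓

Expression (A) P = Wt is dimensionally incorrect.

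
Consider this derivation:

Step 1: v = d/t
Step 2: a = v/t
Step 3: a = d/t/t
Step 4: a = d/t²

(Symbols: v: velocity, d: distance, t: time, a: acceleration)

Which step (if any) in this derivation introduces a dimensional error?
No step introduces an error — all steps are dimensionally consistent.

Step 1: v = d/t → LHS [L T^-1], RHS [L T^-1] ✓
Step 2: a = v/t → LHS [L T^-2], RHS [L T^-2] ✓
Step 3: a = d/t/t → LHS [L T^-2], RHS [L T^-2] ✓
Step 4: a = d/t² → LHS [L T^-2], RHS [L T^-2] ✓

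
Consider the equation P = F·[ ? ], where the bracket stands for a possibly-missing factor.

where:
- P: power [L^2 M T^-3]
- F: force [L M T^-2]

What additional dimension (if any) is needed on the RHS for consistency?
[L T^-1] — velocity (e.g. v)

P has dimensions [L^2 M T^-3]; F has dimensions [L M T^-2].
The bracketed factor must supply [L^2 M T^-3] / [L M T^-2] = [L T^-1].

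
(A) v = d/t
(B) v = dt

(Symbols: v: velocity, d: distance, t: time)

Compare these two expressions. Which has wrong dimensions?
(B)

(A) v = d/t: LHS [L T^-1], RHS [L T^-1] ✓
(B) v = dt: LHS [L T^-1], RHS [L T] ✗

Expression (B) v = dt is dimensionally incorrect.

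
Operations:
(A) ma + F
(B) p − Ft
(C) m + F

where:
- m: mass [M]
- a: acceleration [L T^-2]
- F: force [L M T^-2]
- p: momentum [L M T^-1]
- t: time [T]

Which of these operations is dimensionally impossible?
(C) m + F

(A) ma + F: ma [L M T^-2] and F [L M T^-2] — same dimensions ✓
(B) p − Ft: p [L M T^-1] and Ft [L M T^-1] — same dimensions ✓
(C) m + F: m [M] and F [L M T^-2] — different dimensions cannot be added/subtracted ✗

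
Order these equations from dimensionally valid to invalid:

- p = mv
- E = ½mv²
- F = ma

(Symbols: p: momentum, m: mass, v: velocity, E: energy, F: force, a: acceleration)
Dimensionally correct: p = mv, E = ½mv², F = ma
Dimensionally incorrect: none
Ordered (correct first, then incorrect): p = mv, E = ½mv², F = ma

- p = mv: LHS [L M T^-1], RHS [L M T^-1] → correct ✓
- E = ½mv²: LHS [L^2 M T^-2], RHS [L^2 M T^-2] → correct ✓
- F = ma: LHS [L M T^-2], RHS [L M T^-2] → correct ✓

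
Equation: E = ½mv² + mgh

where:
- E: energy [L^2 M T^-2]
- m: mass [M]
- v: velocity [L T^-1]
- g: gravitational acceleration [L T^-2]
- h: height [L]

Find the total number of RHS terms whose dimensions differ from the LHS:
0

LHS E: [L^2 M T^-2]
- ½mv²: [L^2 M T^-2] ✓
- mgh: [L^2 M T^-2] ✓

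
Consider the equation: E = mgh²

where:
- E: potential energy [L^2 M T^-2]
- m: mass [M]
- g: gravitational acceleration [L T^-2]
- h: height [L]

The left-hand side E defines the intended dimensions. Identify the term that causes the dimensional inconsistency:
The right-hand side term mgh²

E has dimensions [L^2 M T^-2], but mgh² has dimensions [L^3 M T^-2], so the term mgh² is dimensionally wrong for E.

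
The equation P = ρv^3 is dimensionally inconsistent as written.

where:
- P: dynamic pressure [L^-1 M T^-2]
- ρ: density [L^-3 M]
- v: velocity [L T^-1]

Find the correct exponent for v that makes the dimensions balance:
The exponent of v should be 2: P = ρv^2

The LHS P has dimensions [L^-1 M T^-2]; v has dimensions [L T^-1].
As written, the RHS ρv^3 (exponent 3 on v) has dimensions [M T^-3], which does not match.
With exponent 2, the RHS ρv^2 has dimensions [L^-1 M T^-2], matching the LHS.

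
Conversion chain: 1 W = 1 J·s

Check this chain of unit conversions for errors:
The chain is incorrect (it contains an error).

Incorrect: Watt is J/s, not J·s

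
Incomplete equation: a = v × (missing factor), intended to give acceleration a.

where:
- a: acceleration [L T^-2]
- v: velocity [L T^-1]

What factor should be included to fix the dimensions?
1/t (inverse time), dimensions [T^-1]

a has dimensions [L T^-2] and v has dimensions [L T^-1].
The missing factor must have dimensions [L T^-2] / [L T^-1] = [T^-1], i.e. inverse time (1/t).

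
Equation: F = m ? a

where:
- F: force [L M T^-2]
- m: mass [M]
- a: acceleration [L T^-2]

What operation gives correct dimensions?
multiplication (×): F = m × a

F [L M T^-2]; m [M]; a [L T^-2].
m × a → [L M T^-2] ✓
m ÷ a → [L^-1 M T^2] ✗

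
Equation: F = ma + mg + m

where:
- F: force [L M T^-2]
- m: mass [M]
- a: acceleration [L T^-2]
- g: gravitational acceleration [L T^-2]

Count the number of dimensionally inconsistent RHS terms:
1

LHS F: [L M T^-2]
- ma: [L M T^-2] ✓
- mg: [L M T^-2] ✓
- m: [M] ✗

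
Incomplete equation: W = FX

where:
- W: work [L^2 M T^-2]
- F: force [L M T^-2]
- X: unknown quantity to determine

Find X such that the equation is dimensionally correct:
X = d (distance), dimensions [L]

W has dimensions [L^2 M T^-2]; the rest of the RHS (F) has dimensions [L M T^-2].
So X must have dimensions [L] — X = d (distance).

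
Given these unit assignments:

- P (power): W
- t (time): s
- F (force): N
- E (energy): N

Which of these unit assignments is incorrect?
E

The variable E (energy) should have units J, not N.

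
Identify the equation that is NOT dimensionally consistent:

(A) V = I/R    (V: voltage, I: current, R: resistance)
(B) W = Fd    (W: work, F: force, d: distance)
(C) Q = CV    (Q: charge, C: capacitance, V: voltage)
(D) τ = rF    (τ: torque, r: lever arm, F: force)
(A) V = I/R

The equation (A) V = I/R is dimensionally incorrect.

LHS (V): [I^-1 L^2 M T^-3]
RHS (I/R): [I^3 L^-2 M^-1 T^3] ✗

The dimensions do not match. The other three equations balance.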